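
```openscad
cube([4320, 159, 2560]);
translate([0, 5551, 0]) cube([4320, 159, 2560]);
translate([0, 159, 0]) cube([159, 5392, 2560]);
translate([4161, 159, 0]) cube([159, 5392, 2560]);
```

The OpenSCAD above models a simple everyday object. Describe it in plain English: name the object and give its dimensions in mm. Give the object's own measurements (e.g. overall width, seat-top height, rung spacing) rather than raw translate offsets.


The wall frame of a small rectangular building: four walls, each 2560 mm tall and 159 mm thick, enclosing a footprint 4320 mm (x) by 5710 mm (y) outside-to-outside, with no floor or roof. The front and back walls (the −y and +y sides) span the full width; the two side walls fit between them.


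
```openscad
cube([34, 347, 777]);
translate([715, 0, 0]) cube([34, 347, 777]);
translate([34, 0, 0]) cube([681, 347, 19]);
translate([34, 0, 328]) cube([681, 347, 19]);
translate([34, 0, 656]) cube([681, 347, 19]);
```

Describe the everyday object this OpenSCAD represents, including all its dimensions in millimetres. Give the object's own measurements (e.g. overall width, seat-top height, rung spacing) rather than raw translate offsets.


An open bookshelf. Two side panels, each 34 mm thick, 347 mm deep and 777 mm tall, stand 749 mm apart (outside-to-outside). Between them sit 3 shelves, each 19 mm thick and 347 mm deep, spanning the full gap between the sides. The bottom shelf rests on the floor (its underside at z = 0) and the clear gap between one shelf's top and the next shelf's underside is 309 mm.


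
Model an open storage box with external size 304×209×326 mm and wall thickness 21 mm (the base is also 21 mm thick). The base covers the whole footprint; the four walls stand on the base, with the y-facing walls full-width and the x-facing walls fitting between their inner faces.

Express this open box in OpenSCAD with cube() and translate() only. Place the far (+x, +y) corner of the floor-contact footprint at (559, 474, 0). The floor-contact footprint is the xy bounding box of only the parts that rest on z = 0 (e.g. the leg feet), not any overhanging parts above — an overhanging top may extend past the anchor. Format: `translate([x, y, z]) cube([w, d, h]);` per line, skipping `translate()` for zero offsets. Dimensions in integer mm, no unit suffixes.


translate([255, 265, 0]) cube([304, 209, 21]);
translate([255, 265, 21]) cube([304, 21, 305]);
translate([255, 453, 21]) cube([304, 21, 305]);
translate([255, 286, 21]) cube([21, 167, 305]);
translate([538, 286, 21]) cube([21, 167, 305]);


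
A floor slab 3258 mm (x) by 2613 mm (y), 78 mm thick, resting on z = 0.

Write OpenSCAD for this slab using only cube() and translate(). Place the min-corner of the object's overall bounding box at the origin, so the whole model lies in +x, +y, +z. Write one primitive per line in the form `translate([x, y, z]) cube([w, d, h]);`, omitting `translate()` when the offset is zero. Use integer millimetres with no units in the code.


cube([3258, 2613, 78]);


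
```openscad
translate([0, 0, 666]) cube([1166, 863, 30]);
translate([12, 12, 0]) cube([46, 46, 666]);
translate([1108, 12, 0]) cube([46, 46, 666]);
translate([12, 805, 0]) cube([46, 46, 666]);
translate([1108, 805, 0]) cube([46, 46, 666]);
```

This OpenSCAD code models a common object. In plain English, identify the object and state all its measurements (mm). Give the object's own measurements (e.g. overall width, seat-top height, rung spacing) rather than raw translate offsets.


A rectangular dining table. The top is 1166×863×30 mm with its upper surface at z = 696 mm. It stands on four 46×46 mm square legs, each inset 12 mm from the nearest pair of top edges, running from the floor to the underside of the top.


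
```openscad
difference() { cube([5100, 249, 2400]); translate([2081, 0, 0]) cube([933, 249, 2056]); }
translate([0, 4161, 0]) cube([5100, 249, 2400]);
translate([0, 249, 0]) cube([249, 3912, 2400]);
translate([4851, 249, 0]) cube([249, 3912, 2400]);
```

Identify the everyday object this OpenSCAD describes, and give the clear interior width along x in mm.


A single room. The interior width is 4602 mm.

Four walls enclosing a rectangle with a door in the front wall — a room. Outside width 5100 minus two 249 mm walls gives 4602 mm.


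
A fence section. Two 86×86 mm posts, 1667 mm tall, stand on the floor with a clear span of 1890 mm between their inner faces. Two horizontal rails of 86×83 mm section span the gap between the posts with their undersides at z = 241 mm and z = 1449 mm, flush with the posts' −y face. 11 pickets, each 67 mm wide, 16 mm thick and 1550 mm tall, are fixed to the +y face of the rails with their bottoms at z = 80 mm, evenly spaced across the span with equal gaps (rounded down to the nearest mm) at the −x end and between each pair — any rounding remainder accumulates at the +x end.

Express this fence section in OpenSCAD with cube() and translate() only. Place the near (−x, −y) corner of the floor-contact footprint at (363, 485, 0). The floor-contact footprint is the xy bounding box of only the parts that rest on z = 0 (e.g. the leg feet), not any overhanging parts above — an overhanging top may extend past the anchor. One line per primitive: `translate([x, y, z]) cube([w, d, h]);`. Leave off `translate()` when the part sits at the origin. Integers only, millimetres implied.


translate([363, 485, 0]) cube([86, 86, 1667]);
translate([2339, 485, 0]) cube([86, 86, 1667]);
translate([449, 485, 241]) cube([1890, 86, 83]);
translate([449, 485, 1449]) cube([1890, 86, 83]);
translate([545, 571, 80]) cube([67, 16, 1550]);
translate([708, 571, 80]) cube([67, 16, 1550]);
translate([871, 571, 80]) cube([67, 16, 1550]);
translate([1034, 571, 80]) cube([67, 16, 1550]);
translate([1197, 571, 80]) cube([67, 16, 1550]);
translate([1360, 571, 80]) cube([67, 16, 1550]);
translate([1523, 571, 80]) cube([67, 16, 1550]);
translate([1686, 571, 80]) cube([67, 16, 1550]);
translate([1849, 571, 80]) cube([67, 16, 1550]);
translate([2012, 571, 80]) cube([67, 16, 1550]);
translate([2175, 571, 80]) cube([67, 16, 1550]);


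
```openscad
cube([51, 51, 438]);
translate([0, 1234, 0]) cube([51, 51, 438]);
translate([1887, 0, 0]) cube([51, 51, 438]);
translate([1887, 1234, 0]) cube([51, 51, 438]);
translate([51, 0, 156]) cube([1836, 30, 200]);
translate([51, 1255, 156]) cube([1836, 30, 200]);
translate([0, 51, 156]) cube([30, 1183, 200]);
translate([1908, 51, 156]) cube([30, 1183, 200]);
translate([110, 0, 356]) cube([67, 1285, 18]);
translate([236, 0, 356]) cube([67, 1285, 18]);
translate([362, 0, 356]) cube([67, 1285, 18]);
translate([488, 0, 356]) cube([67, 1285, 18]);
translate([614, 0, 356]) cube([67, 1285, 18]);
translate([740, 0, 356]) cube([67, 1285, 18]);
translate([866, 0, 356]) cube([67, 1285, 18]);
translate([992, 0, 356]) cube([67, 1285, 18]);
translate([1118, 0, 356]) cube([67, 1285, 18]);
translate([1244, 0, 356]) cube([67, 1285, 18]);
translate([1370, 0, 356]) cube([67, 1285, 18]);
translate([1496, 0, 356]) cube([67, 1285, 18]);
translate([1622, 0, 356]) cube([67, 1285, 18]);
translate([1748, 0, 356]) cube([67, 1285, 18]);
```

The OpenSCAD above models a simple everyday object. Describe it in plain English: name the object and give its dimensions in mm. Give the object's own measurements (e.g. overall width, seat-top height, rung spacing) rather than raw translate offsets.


A bed frame 1938 mm long (x) by 1285 mm wide (y). Four 51×51 mm corner posts, 438 mm tall, at the corners of the footprint. Four rails of 30 mm thickness and 200 mm height run between adjacent posts with their undersides at z = 156 mm, their outer faces flush with the outside of the frame (the two x-running rails run between the posts' inner faces; the two y-running rails run between the posts' inner faces). 14 slats, each 67 mm wide (x) and 18 mm thick, lie across the top of the two x-running rails, running the full 1285 mm width of the frame in y; along x they sit between the end posts with a 59 mm gap after the −x posts and between neighbouring slats, leaving 72 mm before the +x posts.


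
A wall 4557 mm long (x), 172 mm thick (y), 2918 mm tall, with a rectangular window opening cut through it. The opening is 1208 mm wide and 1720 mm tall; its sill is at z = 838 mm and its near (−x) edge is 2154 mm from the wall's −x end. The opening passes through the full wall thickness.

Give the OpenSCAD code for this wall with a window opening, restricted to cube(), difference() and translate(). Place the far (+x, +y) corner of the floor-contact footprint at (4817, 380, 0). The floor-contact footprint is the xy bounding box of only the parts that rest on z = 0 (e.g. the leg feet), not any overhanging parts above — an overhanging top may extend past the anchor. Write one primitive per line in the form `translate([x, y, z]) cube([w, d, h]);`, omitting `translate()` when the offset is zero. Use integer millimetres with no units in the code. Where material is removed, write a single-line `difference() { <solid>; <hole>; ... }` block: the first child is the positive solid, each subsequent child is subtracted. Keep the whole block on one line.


difference() { translate([260, 208, 0]) cube([4557, 172, 2918]); translate([2414, 208, 838]) cube([1208, 172, 1720]); }


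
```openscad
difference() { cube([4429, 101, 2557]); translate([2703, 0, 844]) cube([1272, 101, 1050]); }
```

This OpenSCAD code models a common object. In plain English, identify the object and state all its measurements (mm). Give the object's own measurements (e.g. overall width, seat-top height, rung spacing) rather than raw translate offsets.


A wall 4429 mm long (x), 101 mm thick (y), 2557 mm tall, with a rectangular window opening cut through it. The opening is 1272 mm wide and 1050 mm tall; its sill is at z = 844 mm and its near (−x) edge is 2703 mm from the wall's −x end. The opening passes through the full wall thickness.


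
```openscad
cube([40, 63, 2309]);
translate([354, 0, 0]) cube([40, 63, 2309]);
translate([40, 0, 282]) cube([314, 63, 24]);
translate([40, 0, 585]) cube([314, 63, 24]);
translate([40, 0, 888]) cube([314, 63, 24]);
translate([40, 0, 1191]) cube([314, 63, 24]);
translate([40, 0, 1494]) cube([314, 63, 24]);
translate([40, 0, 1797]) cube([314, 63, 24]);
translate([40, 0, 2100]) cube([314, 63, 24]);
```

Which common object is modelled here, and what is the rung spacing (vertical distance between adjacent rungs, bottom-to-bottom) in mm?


A ladder. The rung spacing is 303 mm.

Two tall 40×63 posts with 7 short bars between them — a ladder. Adjacent rungs sit at z = 282 and z = 585, so the spacing is 585 − 282 = 303 mm.


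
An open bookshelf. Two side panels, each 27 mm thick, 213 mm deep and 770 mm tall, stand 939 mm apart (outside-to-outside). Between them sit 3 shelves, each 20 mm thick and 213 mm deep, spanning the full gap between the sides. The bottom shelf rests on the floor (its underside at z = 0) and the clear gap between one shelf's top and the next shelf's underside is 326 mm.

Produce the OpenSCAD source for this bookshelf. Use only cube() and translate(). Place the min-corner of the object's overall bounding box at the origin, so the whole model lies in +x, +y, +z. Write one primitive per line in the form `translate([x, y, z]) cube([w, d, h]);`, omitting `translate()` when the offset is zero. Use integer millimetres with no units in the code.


cube([27, 213, 770]);
translate([912, 0, 0]) cube([27, 213, 770]);
translate([27, 0, 0]) cube([885, 213, 20]);
translate([27, 0, 346]) cube([885, 213, 20]);
translate([27, 0, 692]) cube([885, 213, 20]);


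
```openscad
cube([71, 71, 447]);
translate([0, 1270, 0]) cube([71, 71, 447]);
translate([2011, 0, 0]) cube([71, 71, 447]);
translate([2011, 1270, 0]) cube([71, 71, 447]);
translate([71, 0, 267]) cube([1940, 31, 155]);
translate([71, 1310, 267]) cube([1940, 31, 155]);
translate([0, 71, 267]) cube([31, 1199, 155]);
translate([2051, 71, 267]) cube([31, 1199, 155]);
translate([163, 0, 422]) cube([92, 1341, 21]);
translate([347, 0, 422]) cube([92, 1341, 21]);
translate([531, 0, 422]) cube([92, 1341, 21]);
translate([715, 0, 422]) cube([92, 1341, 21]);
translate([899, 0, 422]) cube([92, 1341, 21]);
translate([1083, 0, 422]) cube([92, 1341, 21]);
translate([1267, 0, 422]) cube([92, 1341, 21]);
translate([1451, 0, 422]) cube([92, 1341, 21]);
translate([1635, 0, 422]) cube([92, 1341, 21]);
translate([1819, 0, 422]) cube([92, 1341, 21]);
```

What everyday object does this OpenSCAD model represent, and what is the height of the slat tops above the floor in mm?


A bed frame. The slat-top height is 443 mm.

Four posts, four rails, and a row of slats — a bed frame. Slats sit on the rails at z = 267 + 155 = 422; with slat thickness 21, the top is 443 mm.


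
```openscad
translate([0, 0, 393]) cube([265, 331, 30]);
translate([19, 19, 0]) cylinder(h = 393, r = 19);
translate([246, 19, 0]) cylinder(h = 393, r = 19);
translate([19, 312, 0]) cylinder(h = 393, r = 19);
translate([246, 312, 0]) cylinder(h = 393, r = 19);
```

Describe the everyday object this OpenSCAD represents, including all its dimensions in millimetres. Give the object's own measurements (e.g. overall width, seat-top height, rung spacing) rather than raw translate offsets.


A four-legged stool. The seat is a 265×331×30 mm slab whose top surface is at z = 423 mm; four round legs, each 38 mm in diameter, run from the floor (z = 0) to the underside of the seat, each leg's axis is inset half a diameter from the nearest pair of seat edges (so the leg's bounding box is flush with the corner).


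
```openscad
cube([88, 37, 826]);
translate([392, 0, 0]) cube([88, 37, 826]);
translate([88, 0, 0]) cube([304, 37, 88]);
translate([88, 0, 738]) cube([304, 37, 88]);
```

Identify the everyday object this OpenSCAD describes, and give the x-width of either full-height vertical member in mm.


A picture frame. The border width is 88 mm.

Four thin pieces enclosing a rectangular opening — a picture frame. The two full-height stiles are 826 mm tall; the top rail sits at z = 738 and is 88 mm tall, so the border above the opening is 826 − 738 = 88 mm, matching the stile x-width.


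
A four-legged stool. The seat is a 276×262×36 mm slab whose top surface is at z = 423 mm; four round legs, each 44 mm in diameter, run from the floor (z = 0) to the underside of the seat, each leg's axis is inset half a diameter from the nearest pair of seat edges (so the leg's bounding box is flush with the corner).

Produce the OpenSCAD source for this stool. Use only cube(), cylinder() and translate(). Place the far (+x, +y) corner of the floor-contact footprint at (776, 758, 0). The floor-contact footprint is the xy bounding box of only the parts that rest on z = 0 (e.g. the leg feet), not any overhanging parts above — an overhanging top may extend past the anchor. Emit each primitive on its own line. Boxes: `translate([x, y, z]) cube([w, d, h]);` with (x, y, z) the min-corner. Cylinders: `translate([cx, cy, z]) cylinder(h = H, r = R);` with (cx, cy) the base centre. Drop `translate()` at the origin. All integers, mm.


// leg_h = 423 - 36 = 387
translate([500, 496, 387]) cube([276, 262, 36]);
translate([522, 518, 0]) cylinder(h = 387, r = 22);
translate([754, 518, 0]) cylinder(h = 387, r = 22);
translate([522, 736, 0]) cylinder(h = 387, r = 22);
translate([754, 736, 0]) cylinder(h = 387, r = 22);


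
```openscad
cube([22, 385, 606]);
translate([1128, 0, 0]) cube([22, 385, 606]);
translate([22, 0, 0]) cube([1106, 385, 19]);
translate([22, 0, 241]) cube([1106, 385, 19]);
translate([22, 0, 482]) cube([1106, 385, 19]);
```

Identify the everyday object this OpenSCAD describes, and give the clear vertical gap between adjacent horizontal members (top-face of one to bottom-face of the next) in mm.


A bookshelf. The clear shelf gap is 222 mm.

Two tall side panels with 3 horizontal boards between them — a bookshelf. The first two shelf undersides are at z = 0 and z = 241; with shelf thickness 19, the clear gap is 241 − 0 − 19 = 222 mm.


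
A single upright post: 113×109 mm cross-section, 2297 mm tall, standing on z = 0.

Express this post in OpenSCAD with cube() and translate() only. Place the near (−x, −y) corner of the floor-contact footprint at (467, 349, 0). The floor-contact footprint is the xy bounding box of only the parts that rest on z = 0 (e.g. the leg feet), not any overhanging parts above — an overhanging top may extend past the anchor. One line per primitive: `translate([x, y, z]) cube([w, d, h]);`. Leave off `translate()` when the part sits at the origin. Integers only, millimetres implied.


translate([467, 349, 0]) cube([113, 109, 2297]);


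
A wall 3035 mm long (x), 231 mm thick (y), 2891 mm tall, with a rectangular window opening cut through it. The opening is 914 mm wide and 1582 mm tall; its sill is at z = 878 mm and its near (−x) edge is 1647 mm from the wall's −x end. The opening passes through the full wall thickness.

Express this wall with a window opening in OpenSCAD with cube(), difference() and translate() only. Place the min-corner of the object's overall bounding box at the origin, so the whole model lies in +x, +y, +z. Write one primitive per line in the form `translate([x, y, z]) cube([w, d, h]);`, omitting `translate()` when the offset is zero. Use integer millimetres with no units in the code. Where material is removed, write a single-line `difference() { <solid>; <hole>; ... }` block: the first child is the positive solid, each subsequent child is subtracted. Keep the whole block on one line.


difference() { cube([3035, 231, 2891]); translate([1647, 0, 878]) cube([914, 231, 1582]); }


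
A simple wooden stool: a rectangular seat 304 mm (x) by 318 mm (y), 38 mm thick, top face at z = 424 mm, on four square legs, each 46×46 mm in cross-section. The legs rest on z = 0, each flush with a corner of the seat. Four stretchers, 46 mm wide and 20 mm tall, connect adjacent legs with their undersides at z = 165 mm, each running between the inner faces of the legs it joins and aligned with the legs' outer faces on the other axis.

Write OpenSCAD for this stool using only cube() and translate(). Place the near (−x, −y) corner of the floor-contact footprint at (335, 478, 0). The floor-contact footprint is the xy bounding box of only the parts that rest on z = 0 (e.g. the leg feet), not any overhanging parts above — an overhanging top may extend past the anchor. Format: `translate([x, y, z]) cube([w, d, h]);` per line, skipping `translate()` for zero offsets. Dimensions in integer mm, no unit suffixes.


translate([335, 478, 386]) cube([304, 318, 38]);
translate([335, 478, 0]) cube([46, 46, 386]);
translate([593, 478, 0]) cube([46, 46, 386]);
translate([335, 750, 0]) cube([46, 46, 386]);
translate([593, 750, 0]) cube([46, 46, 386]);
translate([381, 478, 165]) cube([212, 46, 20]);
translate([381, 750, 165]) cube([212, 46, 20]);
translate([335, 524, 165]) cube([46, 226, 20]);
translate([593, 524, 165]) cube([46, 226, 20]);


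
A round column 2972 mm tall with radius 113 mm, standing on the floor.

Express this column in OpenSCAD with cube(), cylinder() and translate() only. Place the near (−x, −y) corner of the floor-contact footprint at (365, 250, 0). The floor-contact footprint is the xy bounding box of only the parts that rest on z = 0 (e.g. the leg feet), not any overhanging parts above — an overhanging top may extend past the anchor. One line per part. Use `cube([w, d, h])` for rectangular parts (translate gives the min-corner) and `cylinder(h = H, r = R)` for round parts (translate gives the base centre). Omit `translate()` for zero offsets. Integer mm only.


translate([478, 363, 0]) cylinder(h = 2972, r = 113);


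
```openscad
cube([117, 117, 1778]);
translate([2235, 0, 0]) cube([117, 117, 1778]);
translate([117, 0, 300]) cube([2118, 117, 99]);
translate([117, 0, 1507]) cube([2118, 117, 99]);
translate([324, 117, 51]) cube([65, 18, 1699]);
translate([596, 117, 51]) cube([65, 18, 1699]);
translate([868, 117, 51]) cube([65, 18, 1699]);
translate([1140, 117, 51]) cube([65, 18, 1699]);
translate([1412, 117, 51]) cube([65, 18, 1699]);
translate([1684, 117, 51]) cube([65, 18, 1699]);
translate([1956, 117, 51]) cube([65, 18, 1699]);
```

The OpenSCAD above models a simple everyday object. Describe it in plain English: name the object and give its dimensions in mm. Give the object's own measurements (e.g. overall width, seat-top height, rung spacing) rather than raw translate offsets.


A fence section. Two 117×117 mm posts, 1778 mm tall, stand on the floor with a clear span of 2118 mm between their inner faces. Two horizontal rails of 117×99 mm section span the gap between the posts with their undersides at z = 300 mm and z = 1507 mm, flush with the posts' −y face. 7 pickets, each 65 mm wide, 18 mm thick and 1699 mm tall, are fixed to the +y face of the rails with their bottoms at z = 51 mm, spaced across the span with a 207 mm gap after the −x post and between neighbouring pickets, with 214 mm left before the +x post.


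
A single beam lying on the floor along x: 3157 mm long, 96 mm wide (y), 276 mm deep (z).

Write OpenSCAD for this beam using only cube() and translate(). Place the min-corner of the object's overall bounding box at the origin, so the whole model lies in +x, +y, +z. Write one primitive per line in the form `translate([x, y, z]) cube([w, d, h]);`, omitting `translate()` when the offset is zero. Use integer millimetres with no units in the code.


cube([3157, 96, 276]);


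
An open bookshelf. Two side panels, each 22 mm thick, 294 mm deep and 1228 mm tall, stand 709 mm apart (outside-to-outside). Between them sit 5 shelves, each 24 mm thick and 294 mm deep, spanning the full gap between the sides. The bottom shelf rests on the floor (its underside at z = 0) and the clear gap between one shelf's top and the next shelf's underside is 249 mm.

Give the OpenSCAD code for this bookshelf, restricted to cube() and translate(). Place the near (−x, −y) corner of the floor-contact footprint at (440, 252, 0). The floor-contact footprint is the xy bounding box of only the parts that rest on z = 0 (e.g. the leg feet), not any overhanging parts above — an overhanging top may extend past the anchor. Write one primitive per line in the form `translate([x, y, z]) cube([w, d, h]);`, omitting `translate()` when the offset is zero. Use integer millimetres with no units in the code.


translate([440, 252, 0]) cube([22, 294, 1228]);
translate([1127, 252, 0]) cube([22, 294, 1228]);
translate([462, 252, 0]) cube([665, 294, 24]);
translate([462, 252, 273]) cube([665, 294, 24]);
translate([462, 252, 546]) cube([665, 294, 24]);
translate([462, 252, 819]) cube([665, 294, 24]);
translate([462, 252, 1092]) cube([665, 294, 24]);


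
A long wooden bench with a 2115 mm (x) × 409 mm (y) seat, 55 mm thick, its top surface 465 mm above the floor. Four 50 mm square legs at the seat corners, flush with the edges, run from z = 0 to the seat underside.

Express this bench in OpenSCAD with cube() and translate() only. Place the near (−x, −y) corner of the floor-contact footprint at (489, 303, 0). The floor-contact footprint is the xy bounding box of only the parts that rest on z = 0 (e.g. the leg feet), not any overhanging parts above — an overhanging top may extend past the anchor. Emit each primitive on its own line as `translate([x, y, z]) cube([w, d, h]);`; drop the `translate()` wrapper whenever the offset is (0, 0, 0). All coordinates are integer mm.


translate([489, 303, 410]) cube([2115, 409, 55]);
translate([489, 303, 0]) cube([50, 50, 410]);
translate([489, 662, 0]) cube([50, 50, 410]);
translate([2554, 303, 0]) cube([50, 50, 410]);
translate([2554, 662, 0]) cube([50, 50, 410]);


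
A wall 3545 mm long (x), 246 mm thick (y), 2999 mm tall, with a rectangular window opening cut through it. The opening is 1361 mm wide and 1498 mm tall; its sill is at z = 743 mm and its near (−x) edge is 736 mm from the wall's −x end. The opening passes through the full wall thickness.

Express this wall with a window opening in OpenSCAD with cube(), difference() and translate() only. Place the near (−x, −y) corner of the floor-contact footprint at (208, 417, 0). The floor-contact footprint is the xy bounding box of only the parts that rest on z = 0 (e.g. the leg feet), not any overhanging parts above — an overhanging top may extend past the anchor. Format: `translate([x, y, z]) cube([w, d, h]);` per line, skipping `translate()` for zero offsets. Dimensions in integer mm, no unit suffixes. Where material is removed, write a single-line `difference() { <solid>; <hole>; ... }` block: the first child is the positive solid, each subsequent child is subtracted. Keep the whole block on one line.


difference() { translate([208, 417, 0]) cube([3545, 246, 2999]); translate([944, 417, 743]) cube([1361, 246, 1498]); }


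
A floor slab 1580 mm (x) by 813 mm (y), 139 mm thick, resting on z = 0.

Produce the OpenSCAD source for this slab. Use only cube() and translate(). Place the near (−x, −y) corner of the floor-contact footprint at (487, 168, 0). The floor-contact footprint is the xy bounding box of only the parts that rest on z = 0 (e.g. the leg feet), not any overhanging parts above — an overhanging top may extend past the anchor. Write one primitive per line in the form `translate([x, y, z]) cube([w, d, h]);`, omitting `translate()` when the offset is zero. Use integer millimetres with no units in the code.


translate([487, 168, 0]) cube([1580, 813, 139]);


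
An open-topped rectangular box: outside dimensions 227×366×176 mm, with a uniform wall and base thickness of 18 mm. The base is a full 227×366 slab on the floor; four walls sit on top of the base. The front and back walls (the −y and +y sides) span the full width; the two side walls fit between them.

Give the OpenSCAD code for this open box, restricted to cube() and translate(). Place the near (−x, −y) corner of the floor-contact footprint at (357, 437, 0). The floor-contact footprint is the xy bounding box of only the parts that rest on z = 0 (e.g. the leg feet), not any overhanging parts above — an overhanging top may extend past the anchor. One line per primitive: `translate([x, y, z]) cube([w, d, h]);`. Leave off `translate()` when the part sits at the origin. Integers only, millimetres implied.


translate([357, 437, 0]) cube([227, 366, 18]);
translate([357, 437, 18]) cube([227, 18, 158]);
translate([357, 785, 18]) cube([227, 18, 158]);
translate([357, 455, 18]) cube([18, 330, 158]);
translate([566, 455, 18]) cube([18, 330, 158]);


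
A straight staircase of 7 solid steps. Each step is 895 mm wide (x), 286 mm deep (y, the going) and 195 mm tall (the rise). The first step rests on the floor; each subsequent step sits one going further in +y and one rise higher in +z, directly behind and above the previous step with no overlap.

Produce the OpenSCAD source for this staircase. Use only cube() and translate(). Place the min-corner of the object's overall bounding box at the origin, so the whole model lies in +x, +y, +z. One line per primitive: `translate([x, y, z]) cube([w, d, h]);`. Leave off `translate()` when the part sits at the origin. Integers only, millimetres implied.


cube([895, 286, 195]);
translate([0, 286, 195]) cube([895, 286, 195]);
translate([0, 572, 390]) cube([895, 286, 195]);
translate([0, 858, 585]) cube([895, 286, 195]);
translate([0, 1144, 780]) cube([895, 286, 195]);
translate([0, 1430, 975]) cube([895, 286, 195]);
translate([0, 1716, 1170]) cube([895, 286, 195]);


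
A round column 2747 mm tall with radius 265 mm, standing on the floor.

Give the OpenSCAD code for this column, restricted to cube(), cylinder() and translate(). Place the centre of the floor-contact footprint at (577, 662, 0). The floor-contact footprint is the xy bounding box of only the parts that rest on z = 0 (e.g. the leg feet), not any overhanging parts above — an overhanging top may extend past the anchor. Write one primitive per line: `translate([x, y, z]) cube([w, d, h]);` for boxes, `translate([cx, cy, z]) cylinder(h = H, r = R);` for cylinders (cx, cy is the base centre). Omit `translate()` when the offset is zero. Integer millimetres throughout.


translate([577, 662, 0]) cylinder(h = 2747, r = 265);


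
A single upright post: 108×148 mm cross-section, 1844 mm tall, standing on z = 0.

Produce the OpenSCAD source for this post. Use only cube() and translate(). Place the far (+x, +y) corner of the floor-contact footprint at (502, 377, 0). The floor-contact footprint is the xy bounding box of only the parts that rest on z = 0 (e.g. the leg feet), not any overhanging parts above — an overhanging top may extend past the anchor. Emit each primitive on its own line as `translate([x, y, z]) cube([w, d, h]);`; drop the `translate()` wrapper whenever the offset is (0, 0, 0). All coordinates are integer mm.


translate([394, 229, 0]) cube([108, 148, 1844]);


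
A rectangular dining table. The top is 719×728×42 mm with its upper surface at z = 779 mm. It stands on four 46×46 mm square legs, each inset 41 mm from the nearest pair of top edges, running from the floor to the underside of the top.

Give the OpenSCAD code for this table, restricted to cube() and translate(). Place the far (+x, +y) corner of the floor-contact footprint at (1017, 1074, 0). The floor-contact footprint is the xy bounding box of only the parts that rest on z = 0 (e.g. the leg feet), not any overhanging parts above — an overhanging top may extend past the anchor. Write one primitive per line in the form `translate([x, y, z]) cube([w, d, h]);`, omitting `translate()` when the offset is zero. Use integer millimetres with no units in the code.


// leg_h = 779 - 42 = 737
translate([339, 387, 737]) cube([719, 728, 42]);
translate([380, 428, 0]) cube([46, 46, 737]);
translate([971, 428, 0]) cube([46, 46, 737]);
translate([380, 1028, 0]) cube([46, 46, 737]);
translate([971, 1028, 0]) cube([46, 46, 737]);


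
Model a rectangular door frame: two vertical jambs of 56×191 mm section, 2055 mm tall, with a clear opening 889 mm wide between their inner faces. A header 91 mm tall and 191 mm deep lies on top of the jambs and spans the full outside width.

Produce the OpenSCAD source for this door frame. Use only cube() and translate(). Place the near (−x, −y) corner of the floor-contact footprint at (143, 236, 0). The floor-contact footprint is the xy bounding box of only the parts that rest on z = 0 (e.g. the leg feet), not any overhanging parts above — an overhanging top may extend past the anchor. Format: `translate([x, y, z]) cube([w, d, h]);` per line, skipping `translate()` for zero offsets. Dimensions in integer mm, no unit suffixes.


translate([143, 236, 0]) cube([56, 191, 2055]);
translate([1088, 236, 0]) cube([56, 191, 2055]);
translate([143, 236, 2055]) cube([1001, 191, 91]);


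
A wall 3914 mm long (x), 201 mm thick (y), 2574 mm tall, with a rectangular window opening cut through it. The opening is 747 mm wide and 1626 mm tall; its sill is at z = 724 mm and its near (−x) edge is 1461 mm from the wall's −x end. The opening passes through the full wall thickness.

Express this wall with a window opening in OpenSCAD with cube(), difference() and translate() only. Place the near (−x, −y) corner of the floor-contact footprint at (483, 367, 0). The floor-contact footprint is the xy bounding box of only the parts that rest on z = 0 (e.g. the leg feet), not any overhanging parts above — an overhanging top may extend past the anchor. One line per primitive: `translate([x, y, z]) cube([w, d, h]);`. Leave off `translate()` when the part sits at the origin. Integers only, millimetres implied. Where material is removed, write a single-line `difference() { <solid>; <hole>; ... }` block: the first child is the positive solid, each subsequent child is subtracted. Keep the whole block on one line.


difference() { translate([483, 367, 0]) cube([3914, 201, 2574]); translate([1944, 367, 724]) cube([747, 201, 1626]); }


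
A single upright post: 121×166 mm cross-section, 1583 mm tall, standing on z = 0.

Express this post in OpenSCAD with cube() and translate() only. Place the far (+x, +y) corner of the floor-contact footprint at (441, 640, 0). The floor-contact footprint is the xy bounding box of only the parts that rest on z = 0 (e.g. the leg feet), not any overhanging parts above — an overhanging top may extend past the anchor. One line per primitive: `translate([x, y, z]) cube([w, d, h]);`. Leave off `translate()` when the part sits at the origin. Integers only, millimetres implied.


translate([320, 474, 0]) cube([121, 166, 1583]);


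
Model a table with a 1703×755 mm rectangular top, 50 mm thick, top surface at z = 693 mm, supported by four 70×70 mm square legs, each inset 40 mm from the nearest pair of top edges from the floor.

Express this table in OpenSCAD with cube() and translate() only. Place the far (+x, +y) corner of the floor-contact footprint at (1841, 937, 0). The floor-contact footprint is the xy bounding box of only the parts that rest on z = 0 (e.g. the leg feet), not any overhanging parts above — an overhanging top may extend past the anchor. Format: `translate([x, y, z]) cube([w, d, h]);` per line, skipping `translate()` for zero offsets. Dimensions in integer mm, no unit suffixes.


translate([178, 222, 643]) cube([1703, 755, 50]);
translate([218, 262, 0]) cube([70, 70, 643]);
translate([1771, 262, 0]) cube([70, 70, 643]);
translate([218, 867, 0]) cube([70, 70, 643]);
translate([1771, 867, 0]) cube([70, 70, 643]);


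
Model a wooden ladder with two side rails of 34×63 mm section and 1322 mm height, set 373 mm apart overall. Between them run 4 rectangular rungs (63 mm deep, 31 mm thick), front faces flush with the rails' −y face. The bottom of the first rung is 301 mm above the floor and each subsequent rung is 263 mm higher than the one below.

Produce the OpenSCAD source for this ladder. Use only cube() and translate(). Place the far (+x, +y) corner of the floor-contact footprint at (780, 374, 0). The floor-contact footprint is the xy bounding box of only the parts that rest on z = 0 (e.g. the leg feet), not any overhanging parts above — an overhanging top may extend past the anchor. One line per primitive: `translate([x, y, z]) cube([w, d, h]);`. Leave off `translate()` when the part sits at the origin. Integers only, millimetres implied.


translate([407, 311, 0]) cube([34, 63, 1322]);
translate([746, 311, 0]) cube([34, 63, 1322]);
translate([441, 311, 301]) cube([305, 63, 31]);
translate([441, 311, 564]) cube([305, 63, 31]);
translate([441, 311, 827]) cube([305, 63, 31]);
translate([441, 311, 1090]) cube([305, 63, 31]);


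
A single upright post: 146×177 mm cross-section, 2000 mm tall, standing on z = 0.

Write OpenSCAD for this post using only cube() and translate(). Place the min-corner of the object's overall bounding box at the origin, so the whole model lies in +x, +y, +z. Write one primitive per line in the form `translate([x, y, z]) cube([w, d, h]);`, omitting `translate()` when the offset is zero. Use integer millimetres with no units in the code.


cube([146, 177, 2000]);


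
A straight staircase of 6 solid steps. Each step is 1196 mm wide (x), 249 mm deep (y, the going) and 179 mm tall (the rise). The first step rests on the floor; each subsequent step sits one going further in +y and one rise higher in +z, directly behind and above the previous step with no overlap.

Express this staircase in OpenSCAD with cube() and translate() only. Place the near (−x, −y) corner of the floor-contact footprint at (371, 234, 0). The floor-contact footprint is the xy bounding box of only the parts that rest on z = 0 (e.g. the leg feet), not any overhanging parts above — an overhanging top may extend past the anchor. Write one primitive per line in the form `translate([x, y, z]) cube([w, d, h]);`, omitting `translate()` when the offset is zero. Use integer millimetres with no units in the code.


translate([371, 234, 0]) cube([1196, 249, 179]);
translate([371, 483, 179]) cube([1196, 249, 179]);
translate([371, 732, 358]) cube([1196, 249, 179]);
translate([371, 981, 537]) cube([1196, 249, 179]);
translate([371, 1230, 716]) cube([1196, 249, 179]);
translate([371, 1479, 895]) cube([1196, 249, 179]);


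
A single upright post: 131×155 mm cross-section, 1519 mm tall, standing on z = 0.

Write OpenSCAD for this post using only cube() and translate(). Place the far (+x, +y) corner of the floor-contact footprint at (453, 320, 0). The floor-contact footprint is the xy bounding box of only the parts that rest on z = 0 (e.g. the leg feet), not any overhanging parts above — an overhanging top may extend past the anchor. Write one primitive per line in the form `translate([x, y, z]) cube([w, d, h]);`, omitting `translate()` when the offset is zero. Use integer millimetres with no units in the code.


translate([322, 165, 0]) cube([131, 155, 1519]);


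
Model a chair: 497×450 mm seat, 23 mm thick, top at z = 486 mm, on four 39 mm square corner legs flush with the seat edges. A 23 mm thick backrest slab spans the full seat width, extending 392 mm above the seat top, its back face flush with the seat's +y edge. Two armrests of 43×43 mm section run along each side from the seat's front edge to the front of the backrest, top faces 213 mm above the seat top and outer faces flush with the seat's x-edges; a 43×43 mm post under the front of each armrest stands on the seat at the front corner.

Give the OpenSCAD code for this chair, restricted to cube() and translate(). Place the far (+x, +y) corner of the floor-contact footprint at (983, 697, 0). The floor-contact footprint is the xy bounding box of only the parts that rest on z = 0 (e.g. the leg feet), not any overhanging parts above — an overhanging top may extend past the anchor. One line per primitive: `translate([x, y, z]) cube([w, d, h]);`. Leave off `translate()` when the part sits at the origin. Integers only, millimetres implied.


translate([486, 247, 463]) cube([497, 450, 23]);
translate([486, 247, 0]) cube([39, 39, 463]);
translate([944, 247, 0]) cube([39, 39, 463]);
translate([486, 658, 0]) cube([39, 39, 463]);
translate([944, 658, 0]) cube([39, 39, 463]);
translate([486, 674, 486]) cube([497, 23, 392]);
translate([486, 247, 656]) cube([43, 427, 43]);
translate([940, 247, 656]) cube([43, 427, 43]);
translate([486, 247, 486]) cube([43, 43, 170]);
translate([940, 247, 486]) cube([43, 43, 170]);


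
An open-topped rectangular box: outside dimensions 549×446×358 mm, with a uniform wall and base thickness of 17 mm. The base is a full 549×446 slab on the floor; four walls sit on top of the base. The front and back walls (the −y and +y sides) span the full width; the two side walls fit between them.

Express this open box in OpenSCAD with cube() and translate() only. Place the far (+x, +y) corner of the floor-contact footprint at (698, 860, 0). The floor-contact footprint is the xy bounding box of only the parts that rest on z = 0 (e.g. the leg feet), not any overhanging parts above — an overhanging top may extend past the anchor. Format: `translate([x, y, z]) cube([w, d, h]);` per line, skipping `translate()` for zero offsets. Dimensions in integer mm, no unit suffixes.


translate([149, 414, 0]) cube([549, 446, 17]);
translate([149, 414, 17]) cube([549, 17, 341]);
translate([149, 843, 17]) cube([549, 17, 341]);
translate([149, 431, 17]) cube([17, 412, 341]);
translate([681, 431, 17]) cube([17, 412, 341]);


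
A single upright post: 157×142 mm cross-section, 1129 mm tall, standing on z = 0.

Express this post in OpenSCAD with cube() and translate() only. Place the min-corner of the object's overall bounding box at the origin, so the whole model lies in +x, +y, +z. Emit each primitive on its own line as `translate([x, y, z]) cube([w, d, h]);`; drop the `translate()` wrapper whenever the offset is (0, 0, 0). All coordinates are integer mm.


cube([157, 142, 1129]);


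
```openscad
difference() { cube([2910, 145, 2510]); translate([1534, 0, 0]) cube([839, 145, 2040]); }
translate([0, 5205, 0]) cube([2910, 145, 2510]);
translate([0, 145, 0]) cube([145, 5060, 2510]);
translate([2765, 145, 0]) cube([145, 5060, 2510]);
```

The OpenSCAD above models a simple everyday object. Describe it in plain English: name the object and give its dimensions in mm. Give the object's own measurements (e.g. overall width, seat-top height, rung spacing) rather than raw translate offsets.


A single room: four walls, each 2510 mm tall and 145 mm thick, enclosing an outside footprint 2910×5350 mm (x × y), no floor or roof. The front and back walls (−y and +y sides) run the full x-width; the side walls fit between their inner faces. A door opening 839 mm wide and 2040 mm tall is cut through the front wall from the floor up, its −x edge 1534 mm from the wall's −x end.
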